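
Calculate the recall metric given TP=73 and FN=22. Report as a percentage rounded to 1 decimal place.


Recall = TP / (TP + FN) * 100
= 73 / (73 + 22)
= 73 / 95
= 0.7684
= 76.8%

76.8


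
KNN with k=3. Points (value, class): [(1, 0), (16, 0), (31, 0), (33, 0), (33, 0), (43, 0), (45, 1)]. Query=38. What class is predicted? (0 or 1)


Distances from query 38:
Point 33 (class 0): distance = 5
Point 33 (class 0): distance = 5
Point 43 (class 0): distance = 5
K=3 nearest neighbors: classes = [0, 0, 0]
Votes for class 1: 0 / 3
Majority vote => class 0

0


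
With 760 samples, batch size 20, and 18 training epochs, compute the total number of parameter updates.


Iterations per epoch = 760 / 20 = 38
Total updates = iterations_per_epoch * epochs
= 38 * 18
= 684

684


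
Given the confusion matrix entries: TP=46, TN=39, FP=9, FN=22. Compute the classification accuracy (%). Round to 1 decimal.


Accuracy = (TP + TN) / (TP + TN + FP + FN) * 100
= (46 + 39) / (46 + 39 + 9 + 22)
= 85 / 116
= 0.7328
= 73.3%

73.3


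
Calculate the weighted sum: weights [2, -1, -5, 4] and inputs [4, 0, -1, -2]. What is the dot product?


Element-wise products:
2 * 4 = 8
-1 * 0 = 0
-5 * -1 = 5
4 * -2 = -8
Sum = 8 + 0 + 5 + -8
= 5

5


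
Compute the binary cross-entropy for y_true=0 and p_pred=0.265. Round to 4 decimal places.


For y=0: Loss = -log(1-p)
= -log(1 - 0.265)
= -log(0.735)
= -(-0.3079)
= 0.3079

0.3079


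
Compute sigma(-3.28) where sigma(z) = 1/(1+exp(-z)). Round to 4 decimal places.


sigmoid(z) = 1 / (1 + exp(-z))
exp(-(-3.28)) = exp(3.28) = 26.5758
1 + 26.5758 = 27.5758
1 / 27.5758 = 0.0363

0.0363


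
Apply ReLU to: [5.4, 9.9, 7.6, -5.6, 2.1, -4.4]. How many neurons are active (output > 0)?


ReLU(x) = max(0, x) for each element:
ReLU(5.4) = 5.4
ReLU(9.9) = 9.9
ReLU(7.6) = 7.6
ReLU(-5.6) = 0
ReLU(2.1) = 2.1
ReLU(-4.4) = 0
Active neurons (>0): 4

4


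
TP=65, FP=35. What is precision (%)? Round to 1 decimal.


Precision = TP / (TP + FP) * 100
= 65 / (65 + 35)
= 65 / 100
= 0.65
= 65.0%

65.0


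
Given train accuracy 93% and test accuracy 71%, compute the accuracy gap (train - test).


Gap = train_accuracy - test_accuracy
= 93 - 71
= 22%
This large gap strongly indicates overfitting.

22


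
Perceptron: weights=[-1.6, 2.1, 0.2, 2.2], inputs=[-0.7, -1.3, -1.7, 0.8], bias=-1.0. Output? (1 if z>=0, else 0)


z = w . x + b
= -1.6*-0.7 + 2.1*-1.3 + 0.2*-1.7 + 2.2*0.8 + -1.0
= 1.12 + -2.73 + -0.34 + 1.76 + -1.0
= -0.19 + -1.0
= -1.19
Since z = -1.19 < 0, output = 0

0


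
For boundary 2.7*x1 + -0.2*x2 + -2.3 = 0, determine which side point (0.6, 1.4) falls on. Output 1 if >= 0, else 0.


Compute 2.7 * 0.6 + -0.2 * 1.4 + -2.3
= 1.62 + -0.28 + -2.3
= -0.96
Since -0.96 < 0, the point is on the negative side.

0


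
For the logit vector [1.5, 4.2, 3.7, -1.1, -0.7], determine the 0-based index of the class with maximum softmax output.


Softmax is a monotonic transformation, so it preserves the argmax.
We need to find the index of the maximum logit.
Index 0: 1.5
Index 1: 4.2
Index 2: 3.7
Index 3: -1.1
Index 4: -0.7
Maximum logit = 4.2 at index 1

1


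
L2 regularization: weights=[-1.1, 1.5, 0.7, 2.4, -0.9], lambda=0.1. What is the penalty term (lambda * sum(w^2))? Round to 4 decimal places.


Squaring each weight:
(-1.1)^2 = 1.21
1.5^2 = 2.25
0.7^2 = 0.49
2.4^2 = 5.76
(-0.9)^2 = 0.81
Sum of squares = 10.52
Penalty = 0.1 * 10.52 = 1.0520

1.0520


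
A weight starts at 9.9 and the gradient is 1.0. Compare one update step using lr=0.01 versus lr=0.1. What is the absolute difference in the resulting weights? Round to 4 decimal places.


With lr=0.01: w_new = 9.9 - 0.01 * 1.0 = 9.89
With lr=0.1: w_new = 9.9 - 0.1 * 1.0 = 9.8
Absolute difference = |9.89 - 9.8|
= 0.0900

0.0900


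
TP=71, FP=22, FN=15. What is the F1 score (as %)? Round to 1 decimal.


Precision = TP / (TP + FP) = 71 / 93 = 0.7634
Recall = TP / (TP + FN) = 71 / 86 = 0.8256
F1 = 2 * P * R / (P + R)
= 2 * 0.7634 * 0.8256 / (0.7634 + 0.8256)
= 1.2606 / 1.589
= 0.7933
As percentage: 79.3%

79.3


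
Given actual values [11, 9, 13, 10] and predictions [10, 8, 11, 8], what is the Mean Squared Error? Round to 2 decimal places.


Differences: [1, 1, 2, 2]
Squared errors: [1, 1, 4, 4]
Sum of squared errors = 10
MSE = 10 / 4 = 2.50

2.50


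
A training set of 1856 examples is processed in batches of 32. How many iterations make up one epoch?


Iterations per epoch = dataset_size / batch_size
= 1856 / 32
= 58

58


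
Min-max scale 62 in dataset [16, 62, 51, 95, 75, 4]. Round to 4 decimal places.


Min = 4, Max = 95
Range = 95 - 4 = 91
Scaled = (x - min) / (max - min)
= (62 - 4) / 91
= 58 / 91
= 0.6374

0.6374


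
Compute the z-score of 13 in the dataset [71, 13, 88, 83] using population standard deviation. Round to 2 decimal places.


Mean = (71 + 13 + 88 + 83) / 4 = 63.75
Variance = sum((x_i - mean)^2) / n = 896.6875
Std = sqrt(896.6875) = 29.9447
Z = (x - mean) / std
= (13 - 63.75) / 29.9447
= -50.75 / 29.9447
= -1.69

-1.69


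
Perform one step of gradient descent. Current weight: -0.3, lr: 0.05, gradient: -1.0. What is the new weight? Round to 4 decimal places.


w_new = w_old - lr * gradient
= -0.3 - 0.05 * -1.0
= -0.3 - (-0.05)
= -0.2500

-0.2500


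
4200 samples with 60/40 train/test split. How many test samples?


Train samples = 4200 * 60% = 2520
Test samples = 4200 - 2520
= 1680

1680


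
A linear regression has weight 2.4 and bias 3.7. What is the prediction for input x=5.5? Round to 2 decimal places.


y = 2.4 * 5.5 + (3.7)
= 13.2 + (3.7)
= 16.90

16.90


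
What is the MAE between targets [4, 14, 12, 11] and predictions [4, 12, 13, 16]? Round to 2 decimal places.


Absolute errors: [0, 2, 1, 5]
Sum of absolute errors = 8
MAE = 8 / 4 = 2.00

2.00


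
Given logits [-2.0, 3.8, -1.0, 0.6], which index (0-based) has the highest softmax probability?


Softmax is a monotonic transformation, so it preserves the argmax.
We need to find the index of the maximum logit.
Index 0: -2.0
Index 1: 3.8
Index 2: -1.0
Index 3: 0.6
Maximum logit = 3.8 at index 1

1


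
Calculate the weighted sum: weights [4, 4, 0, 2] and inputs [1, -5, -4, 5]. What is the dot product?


Element-wise products:
4 * 1 = 4
4 * -5 = -20
0 * -4 = 0
2 * 5 = 10
Sum = 4 + -20 + 0 + 10
= -6

-6


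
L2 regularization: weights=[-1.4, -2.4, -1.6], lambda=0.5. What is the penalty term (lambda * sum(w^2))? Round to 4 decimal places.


Squaring each weight:
(-1.4)^2 = 1.96
(-2.4)^2 = 5.76
(-1.6)^2 = 2.56
Sum of squares = 10.28
Penalty = 0.5 * 10.28 = 5.1400

5.1400


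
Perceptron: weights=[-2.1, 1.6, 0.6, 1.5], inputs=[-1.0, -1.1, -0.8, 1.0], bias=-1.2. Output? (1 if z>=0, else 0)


z = w . x + b
= -2.1*-1.0 + 1.6*-1.1 + 0.6*-0.8 + 1.5*1.0 + -1.2
= 2.1 + -1.76 + -0.48 + 1.5 + -1.2
= 1.36 + -1.2
= 0.16
Since z = 0.16 >= 0, output = 1

1


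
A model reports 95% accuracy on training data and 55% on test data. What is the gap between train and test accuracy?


Gap = train_accuracy - test_accuracy
= 95 - 55
= 40%
This large gap strongly indicates overfitting.

40


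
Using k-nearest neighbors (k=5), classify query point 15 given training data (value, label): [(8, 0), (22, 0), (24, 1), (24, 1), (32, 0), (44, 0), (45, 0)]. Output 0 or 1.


Distances from query 15:
Point 8 (class 0): distance = 7
Point 22 (class 0): distance = 7
Point 24 (class 1): distance = 9
Point 24 (class 1): distance = 9
Point 32 (class 0): distance = 17
K=5 nearest neighbors: classes = [0, 0, 1, 1, 0]
Votes for class 1: 2 / 5
Majority vote => class 0

0


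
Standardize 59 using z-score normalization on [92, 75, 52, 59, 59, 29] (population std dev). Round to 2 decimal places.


Mean = (92 + 75 + 52 + 59 + 59 + 29) / 6 = 61.0
Variance = sum((x_i - mean)^2) / n = 378.3333
Std = sqrt(378.3333) = 19.4508
Z = (x - mean) / std
= (59 - 61.0) / 19.4508
= -2.0 / 19.4508
= -0.10

-0.10


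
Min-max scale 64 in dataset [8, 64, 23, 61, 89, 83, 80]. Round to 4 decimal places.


Min = 8, Max = 89
Range = 89 - 8 = 81
Scaled = (x - min) / (max - min)
= (64 - 8) / 81
= 56 / 81
= 0.6914

0.6914


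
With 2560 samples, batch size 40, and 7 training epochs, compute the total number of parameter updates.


Iterations per epoch = 2560 / 40 = 64
Total updates = iterations_per_epoch * epochs
= 64 * 7
= 448

448


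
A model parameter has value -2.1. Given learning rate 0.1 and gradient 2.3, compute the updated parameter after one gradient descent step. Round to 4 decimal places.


w_new = w_old - lr * gradient
= -2.1 - 0.1 * 2.3
= -2.1 - (0.23)
= -2.3300

-2.3300


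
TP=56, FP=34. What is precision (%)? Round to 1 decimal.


Precision = TP / (TP + FP) * 100
= 56 / (56 + 34)
= 56 / 90
= 0.6222
= 62.2%

62.2


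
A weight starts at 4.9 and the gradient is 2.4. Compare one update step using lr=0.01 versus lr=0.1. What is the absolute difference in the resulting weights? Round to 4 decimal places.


With lr=0.01: w_new = 4.9 - 0.01 * 2.4 = 4.876
With lr=0.1: w_new = 4.9 - 0.1 * 2.4 = 4.66
Absolute difference = |4.876 - 4.66|
= 0.2160

0.2160


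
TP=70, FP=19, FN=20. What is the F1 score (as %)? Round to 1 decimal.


Precision = TP / (TP + FP) = 70 / 89 = 0.7865
Recall = TP / (TP + FN) = 70 / 90 = 0.7778
F1 = 2 * P * R / (P + R)
= 2 * 0.7865 * 0.7778 / (0.7865 + 0.7778)
= 1.2235 / 1.5643
= 0.7821
As percentage: 78.2%

78.2


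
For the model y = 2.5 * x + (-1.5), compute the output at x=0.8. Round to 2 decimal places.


y = 2.5 * 0.8 + (-1.5)
= 2.0 + (-1.5)
= 0.50

0.50


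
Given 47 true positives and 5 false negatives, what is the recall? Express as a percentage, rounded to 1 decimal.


Recall = TP / (TP + FN) * 100
= 47 / (47 + 5)
= 47 / 52
= 0.9038
= 90.4%

90.4


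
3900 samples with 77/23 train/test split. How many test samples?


Train samples = 3900 * 77% = 3003
Test samples = 3900 - 3003
= 897

897


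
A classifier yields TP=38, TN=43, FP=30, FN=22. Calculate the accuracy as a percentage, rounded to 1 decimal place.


Accuracy = (TP + TN) / (TP + TN + FP + FN) * 100
= (38 + 43) / (38 + 43 + 30 + 22)
= 81 / 133
= 0.609
= 60.9%

60.9


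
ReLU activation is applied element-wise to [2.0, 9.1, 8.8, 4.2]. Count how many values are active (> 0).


ReLU(x) = max(0, x) for each element:
ReLU(2.0) = 2.0
ReLU(9.1) = 9.1
ReLU(8.8) = 8.8
ReLU(4.2) = 4.2
Active neurons (>0): 4

4


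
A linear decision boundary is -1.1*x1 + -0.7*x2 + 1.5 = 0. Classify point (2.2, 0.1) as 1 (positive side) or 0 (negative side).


Compute -1.1 * 2.2 + -0.7 * 0.1 + 1.5
= -2.42 + -0.07 + 1.5
= -0.99
Since -0.99 < 0, the point is on the negative side.

0


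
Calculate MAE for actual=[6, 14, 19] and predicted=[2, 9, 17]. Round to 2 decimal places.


Absolute errors: [4, 5, 2]
Sum of absolute errors = 11
MAE = 11 / 3 = 3.67

3.67


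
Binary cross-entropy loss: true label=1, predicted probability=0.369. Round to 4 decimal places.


For y=1: Loss = -log(p)
= -log(0.369)
= -(-0.997)
= 0.9970

0.9970


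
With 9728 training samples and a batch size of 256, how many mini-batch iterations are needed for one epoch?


Iterations per epoch = dataset_size / batch_size
= 9728 / 256
= 38

38


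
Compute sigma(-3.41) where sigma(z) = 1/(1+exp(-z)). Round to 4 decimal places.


sigmoid(z) = 1 / (1 + exp(-z))
exp(-(-3.41)) = exp(3.41) = 30.2652
1 + 30.2652 = 31.2652
1 / 31.2652 = 0.0320

0.0320


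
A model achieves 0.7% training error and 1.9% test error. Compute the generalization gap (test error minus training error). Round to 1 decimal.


Generalization gap = test_error - train_error
= 1.9 - 0.7
= 1.2%
A small gap suggests good generalization.

1.2


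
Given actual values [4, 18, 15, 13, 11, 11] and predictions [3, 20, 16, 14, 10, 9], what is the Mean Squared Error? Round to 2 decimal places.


Differences: [1, -2, -1, -1, 1, 2]
Squared errors: [1, 4, 1, 1, 1, 4]
Sum of squared errors = 12
MSE = 12 / 6 = 2.00

2.00


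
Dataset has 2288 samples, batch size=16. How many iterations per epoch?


Iterations per epoch = dataset_size / batch_size
= 2288 / 16
= 143

143


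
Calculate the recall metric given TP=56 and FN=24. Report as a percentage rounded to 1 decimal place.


Recall = TP / (TP + FN) * 100
= 56 / (56 + 24)
= 56 / 80
= 0.7
= 70.0%

70.0


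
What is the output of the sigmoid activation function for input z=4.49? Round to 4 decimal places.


sigmoid(z) = 1 / (1 + exp(-z))
exp(-(4.49)) = exp(-4.49) = 0.0112
1 + 0.0112 = 1.0112
1 / 1.0112 = 0.9889

0.9889


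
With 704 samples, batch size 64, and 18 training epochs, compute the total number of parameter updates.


Iterations per epoch = 704 / 64 = 11
Total updates = iterations_per_epoch * epochs
= 11 * 18
= 198

198


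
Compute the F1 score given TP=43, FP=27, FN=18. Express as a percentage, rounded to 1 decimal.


Precision = TP / (TP + FP) = 43 / 70 = 0.6143
Recall = TP / (TP + FN) = 43 / 61 = 0.7049
F1 = 2 * P * R / (P + R)
= 2 * 0.6143 * 0.7049 / (0.6143 + 0.7049)
= 0.866 / 1.3192
= 0.6565
As percentage: 65.6%

65.6


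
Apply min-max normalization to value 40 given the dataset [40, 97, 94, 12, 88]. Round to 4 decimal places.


Min = 12, Max = 97
Range = 97 - 12 = 85
Scaled = (x - min) / (max - min)
= (40 - 12) / 85
= 28 / 85
= 0.3294

0.3294


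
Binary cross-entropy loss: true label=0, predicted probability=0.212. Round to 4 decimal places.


For y=0: Loss = -log(1-p)
= -log(1 - 0.212)
= -log(0.788)
= -(-0.2383)
= 0.2383

0.2383


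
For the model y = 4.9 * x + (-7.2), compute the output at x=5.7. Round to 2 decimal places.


y = 4.9 * 5.7 + (-7.2)
= 27.93 + (-7.2)
= 20.73

20.73


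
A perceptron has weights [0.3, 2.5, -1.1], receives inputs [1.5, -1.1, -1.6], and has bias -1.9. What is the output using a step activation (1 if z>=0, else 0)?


z = w . x + b
= 0.3*1.5 + 2.5*-1.1 + -1.1*-1.6 + -1.9
= 0.45 + -2.75 + 1.76 + -1.9
= -0.54 + -1.9
= -2.44
Since z = -2.44 < 0, output = 0

0


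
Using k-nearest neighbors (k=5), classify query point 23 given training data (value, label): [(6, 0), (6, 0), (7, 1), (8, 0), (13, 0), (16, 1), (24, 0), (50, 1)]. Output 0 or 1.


Distances from query 23:
Point 24 (class 0): distance = 1
Point 16 (class 1): distance = 7
Point 13 (class 0): distance = 10
Point 8 (class 0): distance = 15
Point 7 (class 1): distance = 16
K=5 nearest neighbors: classes = [0, 1, 0, 0, 1]
Votes for class 1: 2 / 5
Majority vote => class 0

0


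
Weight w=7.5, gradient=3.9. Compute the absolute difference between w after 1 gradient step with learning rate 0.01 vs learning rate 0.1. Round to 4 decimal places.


With lr=0.01: w_new = 7.5 - 0.01 * 3.9 = 7.461
With lr=0.1: w_new = 7.5 - 0.1 * 3.9 = 7.11
Absolute difference = |7.461 - 7.11|
= 0.3510

0.3510


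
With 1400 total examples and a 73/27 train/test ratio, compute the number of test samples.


Train samples = 1400 * 73% = 1022
Test samples = 1400 - 1022
= 378

378


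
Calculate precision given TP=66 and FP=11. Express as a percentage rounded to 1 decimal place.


Precision = TP / (TP + FP) * 100
= 66 / (66 + 11)
= 66 / 77
= 0.8571
= 85.7%

85.7


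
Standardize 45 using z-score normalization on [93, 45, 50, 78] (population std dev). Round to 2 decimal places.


Mean = (93 + 45 + 50 + 78) / 4 = 66.5
Variance = sum((x_i - mean)^2) / n = 392.25
Std = sqrt(392.25) = 19.8053
Z = (x - mean) / std
= (45 - 66.5) / 19.8053
= -21.5 / 19.8053
= -1.09

-1.09


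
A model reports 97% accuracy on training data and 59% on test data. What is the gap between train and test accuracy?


Gap = train_accuracy - test_accuracy
= 97 - 59
= 38%
This large gap strongly indicates overfitting.

38


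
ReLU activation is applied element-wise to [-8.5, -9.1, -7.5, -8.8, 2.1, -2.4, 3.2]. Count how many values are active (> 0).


ReLU(x) = max(0, x) for each element:
ReLU(-8.5) = 0
ReLU(-9.1) = 0
ReLU(-7.5) = 0
ReLU(-8.8) = 0
ReLU(2.1) = 2.1
ReLU(-2.4) = 0
ReLU(3.2) = 3.2
Active neurons (>0): 2

2


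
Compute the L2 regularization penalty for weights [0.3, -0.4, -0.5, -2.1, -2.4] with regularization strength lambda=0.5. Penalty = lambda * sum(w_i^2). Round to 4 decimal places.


Squaring each weight:
0.3^2 = 0.09
(-0.4)^2 = 0.16
(-0.5)^2 = 0.25
(-2.1)^2 = 4.41
(-2.4)^2 = 5.76
Sum of squares = 10.67
Penalty = 0.5 * 10.67 = 5.3350

5.3350


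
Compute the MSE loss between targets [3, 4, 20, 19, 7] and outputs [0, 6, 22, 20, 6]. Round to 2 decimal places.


Differences: [3, -2, -2, -1, 1]
Squared errors: [9, 4, 4, 1, 1]
Sum of squared errors = 19
MSE = 19 / 5 = 3.80

3.80


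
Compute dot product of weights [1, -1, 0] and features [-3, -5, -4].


Element-wise products:
1 * -3 = -3
-1 * -5 = 5
0 * -4 = 0
Sum = -3 + 5 + 0
= 2

2


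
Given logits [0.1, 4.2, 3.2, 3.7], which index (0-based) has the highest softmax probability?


Softmax is a monotonic transformation, so it preserves the argmax.
We need to find the index of the maximum logit.
Index 0: 0.1
Index 1: 4.2
Index 2: 3.2
Index 3: 3.7
Maximum logit = 4.2 at index 1

1


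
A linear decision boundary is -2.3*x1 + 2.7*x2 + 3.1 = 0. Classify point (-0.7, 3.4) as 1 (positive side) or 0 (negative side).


Compute -2.3 * -0.7 + 2.7 * 3.4 + 3.1
= 1.61 + 9.18 + 3.1
= 13.89
Since 13.89 >= 0, the point is on the positive side.

1


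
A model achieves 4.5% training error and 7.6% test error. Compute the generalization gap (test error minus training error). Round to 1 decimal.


Generalization gap = test_error - train_error
= 7.6 - 4.5
= 3.1%
A moderate gap.

3.1


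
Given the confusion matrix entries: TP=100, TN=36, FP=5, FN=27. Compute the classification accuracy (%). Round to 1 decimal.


Accuracy = (TP + TN) / (TP + TN + FP + FN) * 100
= (100 + 36) / (100 + 36 + 5 + 27)
= 136 / 168
= 0.8095
= 81.0%

81.0


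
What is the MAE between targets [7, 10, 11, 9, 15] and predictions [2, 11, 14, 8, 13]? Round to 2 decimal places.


Absolute errors: [5, 1, 3, 1, 2]
Sum of absolute errors = 12
MAE = 12 / 5 = 2.40

2.40


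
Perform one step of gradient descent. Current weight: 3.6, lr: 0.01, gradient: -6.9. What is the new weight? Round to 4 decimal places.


w_new = w_old - lr * gradient
= 3.6 - 0.01 * -6.9
= 3.6 - (-0.069)
= 3.6690

3.6690


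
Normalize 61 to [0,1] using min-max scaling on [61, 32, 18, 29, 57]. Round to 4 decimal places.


Min = 18, Max = 61
Range = 61 - 18 = 43
Scaled = (x - min) / (max - min)
= (61 - 18) / 43
= 43 / 43
= 1.0000

1.0000


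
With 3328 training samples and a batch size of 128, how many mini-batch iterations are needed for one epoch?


Iterations per epoch = dataset_size / batch_size
= 3328 / 128
= 26

26


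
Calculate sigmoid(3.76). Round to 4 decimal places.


sigmoid(z) = 1 / (1 + exp(-z))
exp(-(3.76)) = exp(-3.76) = 0.0233
1 + 0.0233 = 1.0233
1 / 1.0233 = 0.9772

0.9772


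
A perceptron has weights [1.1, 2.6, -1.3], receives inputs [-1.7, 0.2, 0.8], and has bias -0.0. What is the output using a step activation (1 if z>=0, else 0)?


z = w . x + b
= 1.1*-1.7 + 2.6*0.2 + -1.3*0.8 + -0.0
= -1.87 + 0.52 + -1.04 + -0.0
= -2.39 + -0.0
= -2.39
Since z = -2.39 < 0, output = 0

0


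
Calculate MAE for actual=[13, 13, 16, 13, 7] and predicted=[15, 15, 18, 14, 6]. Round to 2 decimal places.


Absolute errors: [2, 2, 2, 1, 1]
Sum of absolute errors = 8
MAE = 8 / 5 = 1.60

1.60


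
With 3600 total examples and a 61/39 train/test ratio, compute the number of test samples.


Train samples = 3600 * 61% = 2196
Test samples = 3600 - 2196
= 1404

1404


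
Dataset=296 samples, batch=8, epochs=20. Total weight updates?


Iterations per epoch = 296 / 8 = 37
Total updates = iterations_per_epoch * epochs
= 37 * 20
= 740

740


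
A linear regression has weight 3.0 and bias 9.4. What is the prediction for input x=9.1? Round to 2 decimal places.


y = 3.0 * 9.1 + (9.4)
= 27.3 + (9.4)
= 36.70

36.70


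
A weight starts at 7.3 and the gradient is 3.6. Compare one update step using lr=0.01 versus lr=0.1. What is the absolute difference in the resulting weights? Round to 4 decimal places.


With lr=0.01: w_new = 7.3 - 0.01 * 3.6 = 7.264
With lr=0.1: w_new = 7.3 - 0.1 * 3.6 = 6.94
Absolute difference = |7.264 - 6.94|
= 0.3240

0.3240


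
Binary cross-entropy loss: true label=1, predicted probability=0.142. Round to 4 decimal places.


For y=1: Loss = -log(p)
= -log(0.142)
= -(-1.9519)
= 1.9519

1.9519


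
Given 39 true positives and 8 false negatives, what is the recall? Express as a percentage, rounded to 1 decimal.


Recall = TP / (TP + FN) * 100
= 39 / (39 + 8)
= 39 / 47
= 0.8298
= 83.0%

83.0


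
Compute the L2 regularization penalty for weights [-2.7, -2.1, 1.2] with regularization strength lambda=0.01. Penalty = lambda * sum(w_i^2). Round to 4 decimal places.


Squaring each weight:
(-2.7)^2 = 7.29
(-2.1)^2 = 4.41
1.2^2 = 1.44
Sum of squares = 13.14
Penalty = 0.01 * 13.14 = 0.1314

0.1314


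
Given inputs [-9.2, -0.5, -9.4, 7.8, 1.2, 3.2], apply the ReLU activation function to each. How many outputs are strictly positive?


ReLU(x) = max(0, x) for each element:
ReLU(-9.2) = 0
ReLU(-0.5) = 0
ReLU(-9.4) = 0
ReLU(7.8) = 7.8
ReLU(1.2) = 1.2
ReLU(3.2) = 3.2
Active neurons (>0): 3

3


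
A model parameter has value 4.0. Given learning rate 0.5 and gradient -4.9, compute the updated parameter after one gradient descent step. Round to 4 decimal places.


w_new = w_old - lr * gradient
= 4.0 - 0.5 * -4.9
= 4.0 - (-2.45)
= 6.4500

6.4500


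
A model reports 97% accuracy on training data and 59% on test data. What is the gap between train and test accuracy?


Gap = train_accuracy - test_accuracy
= 97 - 59
= 38%
This large gap strongly indicates overfitting.

38


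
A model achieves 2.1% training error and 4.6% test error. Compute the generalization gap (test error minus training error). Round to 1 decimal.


Generalization gap = test_error - train_error
= 4.6 - 2.1
= 2.5%
A moderate gap.

2.5


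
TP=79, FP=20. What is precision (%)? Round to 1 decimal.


Precision = TP / (TP + FP) * 100
= 79 / (79 + 20)
= 79 / 99
= 0.798
= 79.8%

79.8


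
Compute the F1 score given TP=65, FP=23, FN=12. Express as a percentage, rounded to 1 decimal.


Precision = TP / (TP + FP) = 65 / 88 = 0.7386
Recall = TP / (TP + FN) = 65 / 77 = 0.8442
F1 = 2 * P * R / (P + R)
= 2 * 0.7386 * 0.8442 / (0.7386 + 0.8442)
= 1.247 / 1.5828
= 0.7879
As percentage: 78.8%

78.8


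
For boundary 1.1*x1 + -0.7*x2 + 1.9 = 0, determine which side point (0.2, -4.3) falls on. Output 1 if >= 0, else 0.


Compute 1.1 * 0.2 + -0.7 * -4.3 + 1.9
= 0.22 + 3.01 + 1.9
= 5.13
Since 5.13 >= 0, the point is on the positive side.

1


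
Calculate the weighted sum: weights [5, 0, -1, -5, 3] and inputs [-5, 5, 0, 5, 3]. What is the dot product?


Element-wise products:
5 * -5 = -25
0 * 5 = 0
-1 * 0 = 0
-5 * 5 = -25
3 * 3 = 9
Sum = -25 + 0 + 0 + -25 + 9
= -41

-41


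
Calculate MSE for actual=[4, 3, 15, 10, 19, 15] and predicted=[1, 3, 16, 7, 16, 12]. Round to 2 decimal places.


Differences: [3, 0, -1, 3, 3, 3]
Squared errors: [9, 0, 1, 9, 9, 9]
Sum of squared errors = 37
MSE = 37 / 6 = 6.17

6.17


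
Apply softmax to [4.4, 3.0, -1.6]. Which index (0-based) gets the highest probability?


Softmax is a monotonic transformation, so it preserves the argmax.
We need to find the index of the maximum logit.
Index 0: 4.4
Index 1: 3.0
Index 2: -1.6
Maximum logit = 4.4 at index 0

0


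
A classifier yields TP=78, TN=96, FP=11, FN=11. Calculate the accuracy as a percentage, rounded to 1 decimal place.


Accuracy = (TP + TN) / (TP + TN + FP + FN) * 100
= (78 + 96) / (78 + 96 + 11 + 11)
= 174 / 196
= 0.8878
= 88.8%

88.8


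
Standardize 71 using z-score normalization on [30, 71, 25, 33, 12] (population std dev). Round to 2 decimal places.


Mean = (30 + 71 + 25 + 33 + 12) / 5 = 34.2
Variance = sum((x_i - mean)^2) / n = 390.16
Std = sqrt(390.16) = 19.7525
Z = (x - mean) / std
= (71 - 34.2) / 19.7525
= 36.8 / 19.7525
= 1.86

1.86


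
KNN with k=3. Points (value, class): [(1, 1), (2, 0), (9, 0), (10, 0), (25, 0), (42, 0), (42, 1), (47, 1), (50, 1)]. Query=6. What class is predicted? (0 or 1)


Distances from query 6:
Point 9 (class 0): distance = 3
Point 2 (class 0): distance = 4
Point 10 (class 0): distance = 4
K=3 nearest neighbors: classes = [0, 0, 0]
Votes for class 1: 0 / 3
Majority vote => class 0

0


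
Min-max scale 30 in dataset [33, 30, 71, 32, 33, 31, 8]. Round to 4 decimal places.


Min = 8, Max = 71
Range = 71 - 8 = 63
Scaled = (x - min) / (max - min)
= (30 - 8) / 63
= 22 / 63
= 0.3492

0.3492


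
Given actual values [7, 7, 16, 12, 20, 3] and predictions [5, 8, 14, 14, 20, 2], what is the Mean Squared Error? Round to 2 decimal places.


Differences: [2, -1, 2, -2, 0, 1]
Squared errors: [4, 1, 4, 4, 0, 1]
Sum of squared errors = 14
MSE = 14 / 6 = 2.33

2.33


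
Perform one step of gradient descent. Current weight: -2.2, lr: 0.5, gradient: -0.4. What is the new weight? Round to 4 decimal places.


w_new = w_old - lr * gradient
= -2.2 - 0.5 * -0.4
= -2.2 - (-0.2)
= -2.0000

-2.0000


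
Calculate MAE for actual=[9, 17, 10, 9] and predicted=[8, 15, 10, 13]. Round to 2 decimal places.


Absolute errors: [1, 2, 0, 4]
Sum of absolute errors = 7
MAE = 7 / 4 = 1.75

1.75


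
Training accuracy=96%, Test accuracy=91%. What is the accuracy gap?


Gap = train_accuracy - test_accuracy
= 96 - 91
= 5%
This moderate gap may indicate mild overfitting.

5


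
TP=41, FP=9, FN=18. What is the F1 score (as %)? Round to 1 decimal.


Precision = TP / (TP + FP) = 41 / 50 = 0.82
Recall = TP / (TP + FN) = 41 / 59 = 0.6949
F1 = 2 * P * R / (P + R)
= 2 * 0.82 * 0.6949 / (0.82 + 0.6949)
= 1.1397 / 1.5149
= 0.7523
As percentage: 75.2%

75.2


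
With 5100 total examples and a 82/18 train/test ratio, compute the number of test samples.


Train samples = 5100 * 82% = 4182
Test samples = 5100 - 4182
= 918

918


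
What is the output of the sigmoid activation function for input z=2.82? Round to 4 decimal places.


sigmoid(z) = 1 / (1 + exp(-z))
exp(-(2.82)) = exp(-2.82) = 0.0596
1 + 0.0596 = 1.0596
1 / 1.0596 = 0.9437

0.9437


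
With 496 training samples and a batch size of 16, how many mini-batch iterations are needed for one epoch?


Iterations per epoch = dataset_size / batch_size
= 496 / 16
= 31

31


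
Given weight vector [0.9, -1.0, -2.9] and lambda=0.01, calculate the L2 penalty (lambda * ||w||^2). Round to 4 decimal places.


Squaring each weight:
0.9^2 = 0.81
(-1.0)^2 = 1.0
(-2.9)^2 = 8.41
Sum of squares = 10.22
Penalty = 0.01 * 10.22 = 0.1022

0.1022


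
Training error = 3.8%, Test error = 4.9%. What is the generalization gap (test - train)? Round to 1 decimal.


Generalization gap = test_error - train_error
= 4.9 - 3.8
= 1.1%
A small gap suggests good generalization.

1.1


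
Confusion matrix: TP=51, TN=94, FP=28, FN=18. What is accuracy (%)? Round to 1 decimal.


Accuracy = (TP + TN) / (TP + TN + FP + FN) * 100
= (51 + 94) / (51 + 94 + 28 + 18)
= 145 / 191
= 0.7592
= 75.9%

75.9


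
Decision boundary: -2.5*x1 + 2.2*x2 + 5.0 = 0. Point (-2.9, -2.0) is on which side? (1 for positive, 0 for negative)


Compute -2.5 * -2.9 + 2.2 * -2.0 + 5.0
= 7.25 + -4.4 + 5.0
= 7.85
Since 7.85 >= 0, the point is on the positive side.

1


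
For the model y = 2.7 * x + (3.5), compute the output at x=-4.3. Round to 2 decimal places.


y = 2.7 * -4.3 + (3.5)
= -11.61 + (3.5)
= -8.11

-8.11


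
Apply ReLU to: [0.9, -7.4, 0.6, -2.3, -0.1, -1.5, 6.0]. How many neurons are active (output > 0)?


ReLU(x) = max(0, x) for each element:
ReLU(0.9) = 0.9
ReLU(-7.4) = 0
ReLU(0.6) = 0.6
ReLU(-2.3) = 0
ReLU(-0.1) = 0
ReLU(-1.5) = 0
ReLU(6.0) = 6.0
Active neurons (>0): 3

3


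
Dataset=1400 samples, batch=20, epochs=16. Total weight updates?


Iterations per epoch = 1400 / 20 = 70
Total updates = iterations_per_epoch * epochs
= 70 * 16
= 1120

1120


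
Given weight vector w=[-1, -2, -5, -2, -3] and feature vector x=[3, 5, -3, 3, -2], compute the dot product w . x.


Element-wise products:
-1 * 3 = -3
-2 * 5 = -10
-5 * -3 = 15
-2 * 3 = -6
-3 * -2 = 6
Sum = -3 + -10 + 15 + -6 + 6
= 2

2


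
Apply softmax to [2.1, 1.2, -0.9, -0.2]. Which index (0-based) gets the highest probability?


Softmax is a monotonic transformation, so it preserves the argmax.
We need to find the index of the maximum logit.
Index 0: 2.1
Index 1: 1.2
Index 2: -0.9
Index 3: -0.2
Maximum logit = 2.1 at index 0

0


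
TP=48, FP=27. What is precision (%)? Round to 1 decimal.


Precision = TP / (TP + FP) * 100
= 48 / (48 + 27)
= 48 / 75
= 0.64
= 64.0%

64.0


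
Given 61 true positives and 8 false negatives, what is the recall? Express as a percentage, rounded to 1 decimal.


Recall = TP / (TP + FN) * 100
= 61 / (61 + 8)
= 61 / 69
= 0.8841
= 88.4%

88.4


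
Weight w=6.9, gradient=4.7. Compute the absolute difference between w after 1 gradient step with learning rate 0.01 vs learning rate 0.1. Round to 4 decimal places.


With lr=0.01: w_new = 6.9 - 0.01 * 4.7 = 6.853
With lr=0.1: w_new = 6.9 - 0.1 * 4.7 = 6.43
Absolute difference = |6.853 - 6.43|
= 0.4230

0.4230


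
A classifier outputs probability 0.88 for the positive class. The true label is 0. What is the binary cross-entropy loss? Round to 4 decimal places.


For y=0: Loss = -log(1-p)
= -log(1 - 0.88)
= -log(0.12)
= -(-2.1203)
= 2.1203

2.1203


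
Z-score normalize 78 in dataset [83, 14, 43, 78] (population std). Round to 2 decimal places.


Mean = (83 + 14 + 43 + 78) / 4 = 54.5
Variance = sum((x_i - mean)^2) / n = 784.25
Std = sqrt(784.25) = 28.0045
Z = (x - mean) / std
= (78 - 54.5) / 28.0045
= 23.5 / 28.0045
= 0.84

0.84


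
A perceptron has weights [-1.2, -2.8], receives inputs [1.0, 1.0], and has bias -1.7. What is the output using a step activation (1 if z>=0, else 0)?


z = w . x + b
= -1.2*1.0 + -2.8*1.0 + -1.7
= -1.2 + -2.8 + -1.7
= -4.0 + -1.7
= -5.7
Since z = -5.7 < 0, output = 0

0


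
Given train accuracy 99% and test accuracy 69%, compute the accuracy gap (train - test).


Gap = train_accuracy - test_accuracy
= 99 - 69
= 30%
This large gap strongly indicates overfitting.

30


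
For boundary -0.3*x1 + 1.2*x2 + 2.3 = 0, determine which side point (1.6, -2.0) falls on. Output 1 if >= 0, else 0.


Compute -0.3 * 1.6 + 1.2 * -2.0 + 2.3
= -0.48 + -2.4 + 2.3
= -0.58
Since -0.58 < 0, the point is on the negative side.

0


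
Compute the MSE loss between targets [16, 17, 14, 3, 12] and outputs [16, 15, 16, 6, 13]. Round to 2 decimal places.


Differences: [0, 2, -2, -3, -1]
Squared errors: [0, 4, 4, 9, 1]
Sum of squared errors = 18
MSE = 18 / 5 = 3.60

3.60


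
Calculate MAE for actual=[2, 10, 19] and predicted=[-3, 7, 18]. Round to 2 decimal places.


Absolute errors: [5, 3, 1]
Sum of absolute errors = 9
MAE = 9 / 3 = 3.00

3.00


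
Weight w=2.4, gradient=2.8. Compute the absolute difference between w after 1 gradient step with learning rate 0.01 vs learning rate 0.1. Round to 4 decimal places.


With lr=0.01: w_new = 2.4 - 0.01 * 2.8 = 2.372
With lr=0.1: w_new = 2.4 - 0.1 * 2.8 = 2.12
Absolute difference = |2.372 - 2.12|
= 0.2520

0.2520


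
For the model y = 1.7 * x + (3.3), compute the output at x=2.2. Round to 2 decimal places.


y = 1.7 * 2.2 + (3.3)
= 3.74 + (3.3)
= 7.04

7.04


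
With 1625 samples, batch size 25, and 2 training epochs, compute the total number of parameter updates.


Iterations per epoch = 1625 / 25 = 65
Total updates = iterations_per_epoch * epochs
= 65 * 2
= 130

130


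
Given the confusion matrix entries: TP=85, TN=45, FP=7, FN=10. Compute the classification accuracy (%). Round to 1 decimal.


Accuracy = (TP + TN) / (TP + TN + FP + FN) * 100
= (85 + 45) / (85 + 45 + 7 + 10)
= 130 / 147
= 0.8844
= 88.4%

88.4


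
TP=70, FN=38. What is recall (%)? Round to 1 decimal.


Recall = TP / (TP + FN) * 100
= 70 / (70 + 38)
= 70 / 108
= 0.6481
= 64.8%

64.8


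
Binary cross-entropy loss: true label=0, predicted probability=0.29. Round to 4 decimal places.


For y=0: Loss = -log(1-p)
= -log(1 - 0.29)
= -log(0.71)
= -(-0.3425)
= 0.3425

0.3425


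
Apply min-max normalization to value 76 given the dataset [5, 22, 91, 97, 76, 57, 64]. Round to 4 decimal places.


Min = 5, Max = 97
Range = 97 - 5 = 92
Scaled = (x - min) / (max - min)
= (76 - 5) / 92
= 71 / 92
= 0.7717

0.7717


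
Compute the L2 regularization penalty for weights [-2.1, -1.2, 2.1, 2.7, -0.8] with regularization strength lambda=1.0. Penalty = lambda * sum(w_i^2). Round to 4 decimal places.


Squaring each weight:
(-2.1)^2 = 4.41
(-1.2)^2 = 1.44
2.1^2 = 4.41
2.7^2 = 7.29
(-0.8)^2 = 0.64
Sum of squares = 18.19
Penalty = 1.0 * 18.19 = 18.1900

18.1900


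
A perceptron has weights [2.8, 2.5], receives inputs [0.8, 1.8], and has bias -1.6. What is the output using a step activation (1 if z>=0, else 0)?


z = w . x + b
= 2.8*0.8 + 2.5*1.8 + -1.6
= 2.24 + 4.5 + -1.6
= 6.74 + -1.6
= 5.14
Since z = 5.14 >= 0, output = 1

1


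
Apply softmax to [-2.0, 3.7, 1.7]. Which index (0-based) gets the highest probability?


Softmax is a monotonic transformation, so it preserves the argmax.
We need to find the index of the maximum logit.
Index 0: -2.0
Index 1: 3.7
Index 2: 1.7
Maximum logit = 3.7 at index 1

1


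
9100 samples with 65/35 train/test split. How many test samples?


Train samples = 9100 * 65% = 5915
Test samples = 9100 - 5915
= 3185

3185


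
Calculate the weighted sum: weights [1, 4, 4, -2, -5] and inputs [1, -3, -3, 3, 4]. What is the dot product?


Element-wise products:
1 * 1 = 1
4 * -3 = -12
4 * -3 = -12
-2 * 3 = -6
-5 * 4 = -20
Sum = 1 + -12 + -12 + -6 + -20
= -49

-49


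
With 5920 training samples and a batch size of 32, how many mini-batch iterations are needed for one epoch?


Iterations per epoch = dataset_size / batch_size
= 5920 / 32
= 185

185


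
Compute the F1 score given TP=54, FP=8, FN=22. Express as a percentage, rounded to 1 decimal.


Precision = TP / (TP + FP) = 54 / 62 = 0.871
Recall = TP / (TP + FN) = 54 / 76 = 0.7105
F1 = 2 * P * R / (P + R)
= 2 * 0.871 * 0.7105 / (0.871 + 0.7105)
= 1.2377 / 1.5815
= 0.7826
As percentage: 78.3%

78.3


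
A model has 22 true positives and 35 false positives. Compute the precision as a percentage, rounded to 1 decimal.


Precision = TP / (TP + FP) * 100
= 22 / (22 + 35)
= 22 / 57
= 0.386
= 38.6%

38.6


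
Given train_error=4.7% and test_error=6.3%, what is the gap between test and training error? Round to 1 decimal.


Generalization gap = test_error - train_error
= 6.3 - 4.7
= 1.6%
A small gap suggests good generalization.

1.6


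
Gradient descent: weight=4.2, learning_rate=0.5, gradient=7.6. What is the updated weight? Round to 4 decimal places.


w_new = w_old - lr * gradient
= 4.2 - 0.5 * 7.6
= 4.2 - (3.8)
= 0.4000

0.4000


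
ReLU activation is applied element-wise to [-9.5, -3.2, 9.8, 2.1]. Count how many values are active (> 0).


ReLU(x) = max(0, x) for each element:
ReLU(-9.5) = 0
ReLU(-3.2) = 0
ReLU(9.8) = 9.8
ReLU(2.1) = 2.1
Active neurons (>0): 2

2


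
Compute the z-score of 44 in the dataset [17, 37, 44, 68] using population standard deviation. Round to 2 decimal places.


Mean = (17 + 37 + 44 + 68) / 4 = 41.5
Variance = sum((x_i - mean)^2) / n = 332.25
Std = sqrt(332.25) = 18.2277
Z = (x - mean) / std
= (44 - 41.5) / 18.2277
= 2.5 / 18.2277
= 0.14

0.14


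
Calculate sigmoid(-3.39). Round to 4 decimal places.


sigmoid(z) = 1 / (1 + exp(-z))
exp(-(-3.39)) = exp(3.39) = 29.666
1 + 29.666 = 30.666
1 / 30.666 = 0.0326

0.0326


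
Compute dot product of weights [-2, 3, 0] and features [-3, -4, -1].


Element-wise products:
-2 * -3 = 6
3 * -4 = -12
0 * -1 = 0
Sum = 6 + -12 + 0
= -6

-6


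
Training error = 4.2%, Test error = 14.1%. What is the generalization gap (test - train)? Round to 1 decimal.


Generalization gap = test_error - train_error
= 14.1 - 4.2
= 9.9%
A moderate gap.

9.9


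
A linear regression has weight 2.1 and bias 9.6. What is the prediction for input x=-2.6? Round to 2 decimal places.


y = 2.1 * -2.6 + (9.6)
= -5.46 + (9.6)
= 4.14

4.14


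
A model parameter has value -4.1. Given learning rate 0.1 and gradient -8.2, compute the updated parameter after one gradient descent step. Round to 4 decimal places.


w_new = w_old - lr * gradient
= -4.1 - 0.1 * -8.2
= -4.1 - (-0.82)
= -3.2800

-3.2800


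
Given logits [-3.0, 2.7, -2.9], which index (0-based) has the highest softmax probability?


Softmax is a monotonic transformation, so it preserves the argmax.
We need to find the index of the maximum logit.
Index 0: -3.0
Index 1: 2.7
Index 2: -2.9
Maximum logit = 2.7 at index 1

1


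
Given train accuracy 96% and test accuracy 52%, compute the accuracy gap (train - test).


Gap = train_accuracy - test_accuracy
= 96 - 52
= 44%
This large gap strongly indicates overfitting.

44


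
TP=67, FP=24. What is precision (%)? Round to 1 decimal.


Precision = TP / (TP + FP) * 100
= 67 / (67 + 24)
= 67 / 91
= 0.7363
= 73.6%

73.6


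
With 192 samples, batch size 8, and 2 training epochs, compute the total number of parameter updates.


Iterations per epoch = 192 / 8 = 24
Total updates = iterations_per_epoch * epochs
= 24 * 2
= 48

48


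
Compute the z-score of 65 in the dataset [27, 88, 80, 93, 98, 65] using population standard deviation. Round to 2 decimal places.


Mean = (27 + 88 + 80 + 93 + 98 + 65) / 6 = 75.1667
Variance = sum((x_i - mean)^2) / n = 575.1389
Std = sqrt(575.1389) = 23.9821
Z = (x - mean) / std
= (65 - 75.1667) / 23.9821
= -10.1667 / 23.9821
= -0.42

-0.42


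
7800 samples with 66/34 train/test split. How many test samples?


Train samples = 7800 * 66% = 5148
Test samples = 7800 - 5148
= 2652

2652


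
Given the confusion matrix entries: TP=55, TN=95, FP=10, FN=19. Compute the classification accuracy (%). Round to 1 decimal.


Accuracy = (TP + TN) / (TP + TN + FP + FN) * 100
= (55 + 95) / (55 + 95 + 10 + 19)
= 150 / 179
= 0.838
= 83.8%

83.8


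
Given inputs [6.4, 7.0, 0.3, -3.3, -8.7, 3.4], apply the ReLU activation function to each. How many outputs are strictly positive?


ReLU(x) = max(0, x) for each element:
ReLU(6.4) = 6.4
ReLU(7.0) = 7.0
ReLU(0.3) = 0.3
ReLU(-3.3) = 0
ReLU(-8.7) = 0
ReLU(3.4) = 3.4
Active neurons (>0): 4

4


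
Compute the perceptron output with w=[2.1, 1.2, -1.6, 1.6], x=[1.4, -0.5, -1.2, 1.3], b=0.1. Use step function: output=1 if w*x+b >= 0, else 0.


z = w . x + b
= 2.1*1.4 + 1.2*-0.5 + -1.6*-1.2 + 1.6*1.3 + 0.1
= 2.94 + -0.6 + 1.92 + 2.08 + 0.1
= 6.34 + 0.1
= 6.44
Since z = 6.44 >= 0, output = 1

1


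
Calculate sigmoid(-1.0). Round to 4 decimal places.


sigmoid(z) = 1 / (1 + exp(-z))
exp(-(-1.0)) = exp(1.0) = 2.7183
1 + 2.7183 = 3.7183
1 / 3.7183 = 0.2689

0.2689


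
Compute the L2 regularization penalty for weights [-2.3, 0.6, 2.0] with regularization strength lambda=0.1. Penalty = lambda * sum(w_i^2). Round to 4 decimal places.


Squaring each weight:
(-2.3)^2 = 5.29
0.6^2 = 0.36
2.0^2 = 4.0
Sum of squares = 9.65
Penalty = 0.1 * 9.65 = 0.9650

0.9650


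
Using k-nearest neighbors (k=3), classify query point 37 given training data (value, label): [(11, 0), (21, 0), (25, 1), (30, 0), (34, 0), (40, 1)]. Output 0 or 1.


Distances from query 37:
Point 34 (class 0): distance = 3
Point 40 (class 1): distance = 3
Point 30 (class 0): distance = 7
K=3 nearest neighbors: classes = [0, 1, 0]
Votes for class 1: 1 / 3
Majority vote => class 0

0


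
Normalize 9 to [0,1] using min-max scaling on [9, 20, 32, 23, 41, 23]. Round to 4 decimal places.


Min = 9, Max = 41
Range = 41 - 9 = 32
Scaled = (x - min) / (max - min)
= (9 - 9) / 32
= 0 / 32
= 0.0000

0.0000
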